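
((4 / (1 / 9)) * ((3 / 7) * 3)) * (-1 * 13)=-4212 / 7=-601.71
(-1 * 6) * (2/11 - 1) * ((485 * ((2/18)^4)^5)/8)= 485/19812491859203883972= 0.00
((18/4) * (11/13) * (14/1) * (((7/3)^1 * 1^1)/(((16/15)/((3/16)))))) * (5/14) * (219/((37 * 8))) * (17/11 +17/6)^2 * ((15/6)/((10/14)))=67219788825/173375488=387.71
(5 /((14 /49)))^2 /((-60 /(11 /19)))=-2.96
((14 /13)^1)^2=196 /169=1.16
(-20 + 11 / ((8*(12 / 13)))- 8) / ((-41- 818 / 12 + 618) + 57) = -509 / 10864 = -0.05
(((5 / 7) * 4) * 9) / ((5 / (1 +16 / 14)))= 540 / 49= 11.02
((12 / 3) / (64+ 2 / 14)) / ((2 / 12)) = 168 / 449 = 0.37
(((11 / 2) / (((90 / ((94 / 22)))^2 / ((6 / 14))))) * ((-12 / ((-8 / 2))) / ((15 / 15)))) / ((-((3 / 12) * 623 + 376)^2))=-0.00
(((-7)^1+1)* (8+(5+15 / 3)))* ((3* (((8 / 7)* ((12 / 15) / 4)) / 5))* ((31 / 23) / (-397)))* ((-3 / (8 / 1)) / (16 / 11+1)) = -0.01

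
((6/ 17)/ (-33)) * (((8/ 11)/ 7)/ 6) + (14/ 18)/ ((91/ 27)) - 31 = -17278904/ 561561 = -30.77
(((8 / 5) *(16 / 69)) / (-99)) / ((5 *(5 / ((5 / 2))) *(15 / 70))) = -896 / 512325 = -0.00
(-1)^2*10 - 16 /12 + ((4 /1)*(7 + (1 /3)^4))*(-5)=-10658 /81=-131.58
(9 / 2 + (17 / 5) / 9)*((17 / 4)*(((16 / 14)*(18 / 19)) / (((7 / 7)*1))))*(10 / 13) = 29852 / 1729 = 17.27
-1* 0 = 0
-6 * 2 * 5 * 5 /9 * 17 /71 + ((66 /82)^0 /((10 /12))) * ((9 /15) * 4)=-27164 /5325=-5.10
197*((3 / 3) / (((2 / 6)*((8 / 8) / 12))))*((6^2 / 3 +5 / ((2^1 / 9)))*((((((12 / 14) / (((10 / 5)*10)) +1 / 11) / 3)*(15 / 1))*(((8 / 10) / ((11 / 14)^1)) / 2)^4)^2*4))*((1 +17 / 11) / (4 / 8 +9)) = 1120775088032468434944 / 2117547555316015625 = 529.28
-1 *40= -40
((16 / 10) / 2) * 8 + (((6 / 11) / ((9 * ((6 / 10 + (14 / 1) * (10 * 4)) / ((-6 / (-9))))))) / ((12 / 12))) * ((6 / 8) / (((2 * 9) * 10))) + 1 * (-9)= -43289527 / 16649820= -2.60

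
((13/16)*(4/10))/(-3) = -13/120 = -0.11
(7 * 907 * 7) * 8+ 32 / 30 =5333176 / 15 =355545.07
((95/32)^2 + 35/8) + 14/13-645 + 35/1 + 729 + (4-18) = 1587661/13312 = 119.27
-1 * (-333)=333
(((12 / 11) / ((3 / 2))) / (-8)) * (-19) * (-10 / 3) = -190 / 33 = -5.76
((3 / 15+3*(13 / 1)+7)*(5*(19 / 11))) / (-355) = -399 / 355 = -1.12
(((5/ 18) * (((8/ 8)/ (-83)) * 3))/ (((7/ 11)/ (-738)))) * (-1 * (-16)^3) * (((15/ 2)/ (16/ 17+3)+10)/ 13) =22098278400/ 506051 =43668.09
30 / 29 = 1.03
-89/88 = -1.01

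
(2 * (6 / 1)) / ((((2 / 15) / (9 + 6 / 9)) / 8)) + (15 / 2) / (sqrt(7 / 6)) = 15 * sqrt(42) / 14 + 6960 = 6966.94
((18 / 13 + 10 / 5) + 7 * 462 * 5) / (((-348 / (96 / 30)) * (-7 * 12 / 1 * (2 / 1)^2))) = 105127 / 237510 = 0.44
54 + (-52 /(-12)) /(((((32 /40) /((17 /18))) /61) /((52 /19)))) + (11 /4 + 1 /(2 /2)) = 1871033 /2052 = 911.81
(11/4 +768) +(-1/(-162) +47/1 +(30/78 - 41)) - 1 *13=3218561/4212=764.14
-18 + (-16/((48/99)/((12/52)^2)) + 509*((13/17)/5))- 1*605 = -7856367/14365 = -546.91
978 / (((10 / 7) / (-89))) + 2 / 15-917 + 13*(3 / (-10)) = -371101 / 6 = -61850.17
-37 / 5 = -7.40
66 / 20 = 33 / 10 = 3.30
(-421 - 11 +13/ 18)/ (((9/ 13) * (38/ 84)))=-706433/ 513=-1377.06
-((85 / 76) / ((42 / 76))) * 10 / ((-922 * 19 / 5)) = 2125 / 367878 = 0.01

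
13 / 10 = 1.30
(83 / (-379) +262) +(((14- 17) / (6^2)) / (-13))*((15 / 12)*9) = 20642405 / 78832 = 261.85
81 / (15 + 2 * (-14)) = -81 / 13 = -6.23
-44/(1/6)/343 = -264/343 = -0.77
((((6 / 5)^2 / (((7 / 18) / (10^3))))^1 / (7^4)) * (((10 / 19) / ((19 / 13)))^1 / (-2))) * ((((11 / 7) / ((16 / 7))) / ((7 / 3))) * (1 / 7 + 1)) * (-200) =5559840000 / 297299023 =18.70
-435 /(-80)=87 /16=5.44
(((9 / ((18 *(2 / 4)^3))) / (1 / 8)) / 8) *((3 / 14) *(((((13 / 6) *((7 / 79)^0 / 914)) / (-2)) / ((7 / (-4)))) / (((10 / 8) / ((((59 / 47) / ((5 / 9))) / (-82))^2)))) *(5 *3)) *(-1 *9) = -98968311 / 2078814407425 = -0.00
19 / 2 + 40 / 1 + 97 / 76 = 3859 / 76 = 50.78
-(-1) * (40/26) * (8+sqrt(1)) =180/13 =13.85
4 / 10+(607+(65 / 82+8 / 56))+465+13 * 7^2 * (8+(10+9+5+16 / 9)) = 583494017 / 25830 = 22589.78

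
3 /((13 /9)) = 27 /13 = 2.08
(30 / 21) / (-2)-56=-397 / 7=-56.71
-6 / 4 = -3 / 2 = -1.50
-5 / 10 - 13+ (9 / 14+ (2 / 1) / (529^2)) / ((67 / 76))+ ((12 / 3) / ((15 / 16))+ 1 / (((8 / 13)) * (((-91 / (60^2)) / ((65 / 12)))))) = -1497366506 / 4197615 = -356.72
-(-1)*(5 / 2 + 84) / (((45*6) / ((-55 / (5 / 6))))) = -1903 / 90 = -21.14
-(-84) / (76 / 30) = 630 / 19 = 33.16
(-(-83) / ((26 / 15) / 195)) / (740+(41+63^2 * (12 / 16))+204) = 37350 / 15847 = 2.36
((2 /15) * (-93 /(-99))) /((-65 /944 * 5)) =-58528 /160875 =-0.36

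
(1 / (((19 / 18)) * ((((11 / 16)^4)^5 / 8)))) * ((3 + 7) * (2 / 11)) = 3481706360490132023153786880 / 140604748940905041923009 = 24762.37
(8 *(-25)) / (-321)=200 / 321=0.62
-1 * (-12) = 12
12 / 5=2.40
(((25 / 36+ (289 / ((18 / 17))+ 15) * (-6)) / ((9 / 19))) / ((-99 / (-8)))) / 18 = -1181249 / 72171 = -16.37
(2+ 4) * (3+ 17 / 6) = 35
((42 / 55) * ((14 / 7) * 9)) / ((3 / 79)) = 19908 / 55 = 361.96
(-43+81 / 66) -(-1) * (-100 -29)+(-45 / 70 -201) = -372.42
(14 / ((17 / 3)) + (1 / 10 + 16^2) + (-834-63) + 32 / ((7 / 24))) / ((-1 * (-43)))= -12.30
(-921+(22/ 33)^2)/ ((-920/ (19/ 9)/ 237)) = 2487157/ 4968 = 500.64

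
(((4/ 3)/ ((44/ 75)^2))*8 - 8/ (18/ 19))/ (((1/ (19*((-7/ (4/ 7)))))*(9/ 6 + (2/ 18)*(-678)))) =11429887/ 160809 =71.08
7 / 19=0.37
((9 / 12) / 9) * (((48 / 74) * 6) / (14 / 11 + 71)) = 44 / 9805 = 0.00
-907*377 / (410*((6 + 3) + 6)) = -341939 / 6150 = -55.60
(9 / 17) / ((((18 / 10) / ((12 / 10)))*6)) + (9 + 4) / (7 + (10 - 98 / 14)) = 231 / 170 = 1.36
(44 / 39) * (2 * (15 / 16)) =2.12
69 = 69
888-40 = 848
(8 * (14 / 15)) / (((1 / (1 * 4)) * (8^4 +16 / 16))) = 448 / 61455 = 0.01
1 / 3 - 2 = -5 / 3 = -1.67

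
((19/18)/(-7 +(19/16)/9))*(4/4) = -152/989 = -0.15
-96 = -96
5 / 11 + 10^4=110005 / 11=10000.45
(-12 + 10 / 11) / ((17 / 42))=-5124 / 187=-27.40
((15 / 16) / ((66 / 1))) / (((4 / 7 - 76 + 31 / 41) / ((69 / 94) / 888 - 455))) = 18166952195 / 209896242688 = 0.09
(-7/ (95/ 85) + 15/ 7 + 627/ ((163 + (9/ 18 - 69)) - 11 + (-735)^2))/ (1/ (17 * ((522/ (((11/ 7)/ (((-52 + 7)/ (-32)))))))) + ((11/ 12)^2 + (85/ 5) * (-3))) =0.08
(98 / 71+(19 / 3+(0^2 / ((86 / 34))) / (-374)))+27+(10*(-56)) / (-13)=215402 / 2769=77.79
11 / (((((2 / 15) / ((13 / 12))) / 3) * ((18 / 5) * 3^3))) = 2.76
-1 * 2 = -2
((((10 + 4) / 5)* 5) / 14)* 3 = 3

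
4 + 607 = 611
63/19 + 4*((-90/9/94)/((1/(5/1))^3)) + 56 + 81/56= 378597/50008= 7.57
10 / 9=1.11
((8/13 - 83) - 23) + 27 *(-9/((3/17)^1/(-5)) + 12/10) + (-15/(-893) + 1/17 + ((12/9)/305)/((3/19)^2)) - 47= 10994924105554/1625201955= 6765.27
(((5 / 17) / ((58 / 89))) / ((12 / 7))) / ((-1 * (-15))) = 623 / 35496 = 0.02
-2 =-2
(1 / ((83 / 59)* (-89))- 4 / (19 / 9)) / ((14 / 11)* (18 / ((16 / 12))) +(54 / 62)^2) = -2823017263 / 26617665744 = -0.11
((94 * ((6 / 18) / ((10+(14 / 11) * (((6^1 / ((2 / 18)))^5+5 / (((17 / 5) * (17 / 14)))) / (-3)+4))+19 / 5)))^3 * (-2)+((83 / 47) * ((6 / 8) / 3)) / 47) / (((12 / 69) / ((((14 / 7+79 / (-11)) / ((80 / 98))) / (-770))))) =610481836213441214566639762331482040851726413 / 1371055334677433142043915933207005951629655852800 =0.00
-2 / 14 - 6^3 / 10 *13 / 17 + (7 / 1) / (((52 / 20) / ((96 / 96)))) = -108044 / 7735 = -13.97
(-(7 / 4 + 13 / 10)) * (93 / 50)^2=-527589 / 50000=-10.55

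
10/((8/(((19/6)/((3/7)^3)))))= 32585/648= 50.29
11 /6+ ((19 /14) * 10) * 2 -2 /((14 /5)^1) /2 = 601 /21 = 28.62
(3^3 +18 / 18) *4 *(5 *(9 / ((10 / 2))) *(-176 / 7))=-25344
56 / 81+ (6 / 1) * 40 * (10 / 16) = 12206 / 81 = 150.69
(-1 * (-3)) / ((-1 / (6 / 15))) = -6 / 5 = -1.20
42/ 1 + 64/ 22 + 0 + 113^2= 140953/ 11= 12813.91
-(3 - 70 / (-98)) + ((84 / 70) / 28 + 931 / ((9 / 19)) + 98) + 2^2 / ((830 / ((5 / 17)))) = 2059.77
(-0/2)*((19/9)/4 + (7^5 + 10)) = 0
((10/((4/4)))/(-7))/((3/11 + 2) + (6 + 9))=-11/133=-0.08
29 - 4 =25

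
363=363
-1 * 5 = -5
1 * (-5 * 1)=-5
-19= -19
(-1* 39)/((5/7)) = -273/5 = -54.60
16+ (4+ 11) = 31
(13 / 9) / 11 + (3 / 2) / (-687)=5855 / 45342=0.13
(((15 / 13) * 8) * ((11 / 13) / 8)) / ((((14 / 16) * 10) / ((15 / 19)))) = 1980 / 22477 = 0.09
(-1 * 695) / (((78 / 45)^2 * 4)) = -156375 / 2704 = -57.83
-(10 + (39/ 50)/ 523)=-261539/ 26150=-10.00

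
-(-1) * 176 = 176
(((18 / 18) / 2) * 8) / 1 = 4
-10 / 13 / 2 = -5 / 13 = -0.38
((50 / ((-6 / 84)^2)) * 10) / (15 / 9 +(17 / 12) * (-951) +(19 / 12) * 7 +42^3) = 196000 / 145507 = 1.35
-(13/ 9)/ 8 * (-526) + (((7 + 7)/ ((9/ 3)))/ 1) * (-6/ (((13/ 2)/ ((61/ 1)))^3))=-1822863241/ 79092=-23047.38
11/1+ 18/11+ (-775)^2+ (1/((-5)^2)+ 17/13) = 2147284368/3575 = 600638.98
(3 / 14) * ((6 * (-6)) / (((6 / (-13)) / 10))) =1170 / 7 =167.14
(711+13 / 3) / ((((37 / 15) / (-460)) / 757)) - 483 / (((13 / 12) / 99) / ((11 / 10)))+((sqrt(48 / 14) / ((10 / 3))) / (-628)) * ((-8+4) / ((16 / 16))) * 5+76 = -6567097982 / 65+3 * sqrt(42) / 1099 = -101032276.63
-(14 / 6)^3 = -343 / 27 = -12.70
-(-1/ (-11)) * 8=-8/ 11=-0.73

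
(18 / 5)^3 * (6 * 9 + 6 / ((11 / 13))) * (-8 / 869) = -31352832 / 1194875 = -26.24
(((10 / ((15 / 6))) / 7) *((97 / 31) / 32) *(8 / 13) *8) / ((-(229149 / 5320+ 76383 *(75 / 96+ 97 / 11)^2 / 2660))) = -36536811520 / 357182894274453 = -0.00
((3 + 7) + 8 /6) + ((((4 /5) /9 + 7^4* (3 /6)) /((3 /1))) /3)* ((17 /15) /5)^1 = 2525401 /60750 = 41.57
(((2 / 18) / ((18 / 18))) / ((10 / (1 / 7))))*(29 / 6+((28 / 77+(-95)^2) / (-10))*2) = -594079 / 207900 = -2.86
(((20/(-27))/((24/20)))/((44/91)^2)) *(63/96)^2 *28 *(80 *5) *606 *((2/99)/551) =-282.97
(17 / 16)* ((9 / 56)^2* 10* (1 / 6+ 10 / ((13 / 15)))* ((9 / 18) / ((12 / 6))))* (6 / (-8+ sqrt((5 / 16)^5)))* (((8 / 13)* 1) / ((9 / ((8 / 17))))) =-10770186240 / 555702624659 -32868000* sqrt(5) / 555702624659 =-0.02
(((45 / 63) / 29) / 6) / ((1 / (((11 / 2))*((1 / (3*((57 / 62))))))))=1705 / 208278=0.01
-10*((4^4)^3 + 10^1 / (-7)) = -167772145.71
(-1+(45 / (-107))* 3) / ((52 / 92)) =-5566 / 1391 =-4.00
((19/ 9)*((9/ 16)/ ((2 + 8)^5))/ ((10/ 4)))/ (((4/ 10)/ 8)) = 19/ 200000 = 0.00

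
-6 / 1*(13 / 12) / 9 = -13 / 18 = -0.72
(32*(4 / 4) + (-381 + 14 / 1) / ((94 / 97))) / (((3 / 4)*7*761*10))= -32591 / 3755535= -0.01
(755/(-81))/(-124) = 755/10044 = 0.08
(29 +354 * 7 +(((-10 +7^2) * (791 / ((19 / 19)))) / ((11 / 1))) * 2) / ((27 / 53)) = 4731575 / 297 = 15931.23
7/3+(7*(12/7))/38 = 151/57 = 2.65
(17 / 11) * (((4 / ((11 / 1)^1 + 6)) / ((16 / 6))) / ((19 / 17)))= 51 / 418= 0.12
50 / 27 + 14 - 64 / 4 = -4 / 27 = -0.15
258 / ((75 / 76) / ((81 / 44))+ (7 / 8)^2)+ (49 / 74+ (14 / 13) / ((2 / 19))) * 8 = 5865749628 / 20556497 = 285.35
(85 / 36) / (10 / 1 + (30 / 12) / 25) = 0.23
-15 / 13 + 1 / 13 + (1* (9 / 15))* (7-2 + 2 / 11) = 1453 / 715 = 2.03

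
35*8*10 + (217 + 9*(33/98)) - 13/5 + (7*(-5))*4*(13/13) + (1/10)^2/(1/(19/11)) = 155094441/53900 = 2877.45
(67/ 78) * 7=469/ 78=6.01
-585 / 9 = -65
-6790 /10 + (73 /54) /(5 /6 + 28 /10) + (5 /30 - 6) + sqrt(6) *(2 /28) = -1342913 /1962 + sqrt(6) /14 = -684.29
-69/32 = -2.16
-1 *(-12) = 12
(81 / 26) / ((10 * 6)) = 0.05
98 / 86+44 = 1941 / 43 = 45.14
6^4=1296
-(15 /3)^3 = -125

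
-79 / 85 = -0.93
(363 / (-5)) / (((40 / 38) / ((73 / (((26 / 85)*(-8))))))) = 8559177 / 4160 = 2057.49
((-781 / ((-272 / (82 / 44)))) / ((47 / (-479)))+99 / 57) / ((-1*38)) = 25649267 / 18460096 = 1.39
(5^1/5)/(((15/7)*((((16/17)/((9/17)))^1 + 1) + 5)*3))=1/50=0.02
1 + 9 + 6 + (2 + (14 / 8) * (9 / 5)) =423 / 20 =21.15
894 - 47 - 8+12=851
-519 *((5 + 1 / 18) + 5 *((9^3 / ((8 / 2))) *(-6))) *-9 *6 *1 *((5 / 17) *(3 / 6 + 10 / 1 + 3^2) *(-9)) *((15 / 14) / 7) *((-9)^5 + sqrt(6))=-59493440714458725 / 833 + 1007526642525 *sqrt(6) / 833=-71417734439714.62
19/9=2.11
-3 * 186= -558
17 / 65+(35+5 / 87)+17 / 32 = 6487463 / 180960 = 35.85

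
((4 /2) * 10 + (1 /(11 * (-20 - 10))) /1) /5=6599 /1650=4.00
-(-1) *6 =6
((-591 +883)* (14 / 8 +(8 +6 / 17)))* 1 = 50151 / 17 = 2950.06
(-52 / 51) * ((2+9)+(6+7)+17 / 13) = -25.80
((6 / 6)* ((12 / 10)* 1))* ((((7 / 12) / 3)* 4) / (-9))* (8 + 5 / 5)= -14 / 15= -0.93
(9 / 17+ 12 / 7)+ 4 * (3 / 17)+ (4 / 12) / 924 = 19859 / 6732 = 2.95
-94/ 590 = -47/ 295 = -0.16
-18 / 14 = -9 / 7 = -1.29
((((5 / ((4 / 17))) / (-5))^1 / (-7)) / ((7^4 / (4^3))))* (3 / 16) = 51 / 16807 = 0.00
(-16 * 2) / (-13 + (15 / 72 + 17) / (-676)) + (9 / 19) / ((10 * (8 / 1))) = 158207457 / 64242800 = 2.46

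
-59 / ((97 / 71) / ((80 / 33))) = -335120 / 3201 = -104.69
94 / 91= 1.03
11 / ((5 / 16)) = 176 / 5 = 35.20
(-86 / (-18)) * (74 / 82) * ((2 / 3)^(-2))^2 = 14319 / 656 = 21.83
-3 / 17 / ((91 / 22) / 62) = -4092 / 1547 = -2.65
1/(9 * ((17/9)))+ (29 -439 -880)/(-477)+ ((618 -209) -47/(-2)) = 2353033/5406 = 435.26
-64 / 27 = -2.37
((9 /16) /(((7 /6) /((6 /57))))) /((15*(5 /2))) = 9 /6650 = 0.00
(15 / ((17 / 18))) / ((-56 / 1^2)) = -135 / 476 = -0.28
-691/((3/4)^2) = -11056/9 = -1228.44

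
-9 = -9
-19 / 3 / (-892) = 0.01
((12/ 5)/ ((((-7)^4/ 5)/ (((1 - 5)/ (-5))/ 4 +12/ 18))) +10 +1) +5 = 192132/ 12005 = 16.00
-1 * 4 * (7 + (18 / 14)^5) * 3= -2120376 / 16807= -126.16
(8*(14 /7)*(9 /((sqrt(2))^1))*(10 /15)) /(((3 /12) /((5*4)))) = 3840*sqrt(2) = 5430.58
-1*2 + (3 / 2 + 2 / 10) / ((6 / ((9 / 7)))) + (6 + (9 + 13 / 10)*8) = 12147 / 140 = 86.76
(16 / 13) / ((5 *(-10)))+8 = 2592 / 325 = 7.98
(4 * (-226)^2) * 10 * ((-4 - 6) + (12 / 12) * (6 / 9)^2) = -175701440 / 9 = -19522382.22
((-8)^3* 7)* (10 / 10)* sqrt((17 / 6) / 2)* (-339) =202496* sqrt(51) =1446110.69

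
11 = 11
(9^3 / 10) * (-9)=-6561 / 10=-656.10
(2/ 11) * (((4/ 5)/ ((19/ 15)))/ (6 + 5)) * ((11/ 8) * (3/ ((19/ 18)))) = 162/ 3971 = 0.04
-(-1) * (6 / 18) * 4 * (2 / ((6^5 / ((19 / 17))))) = 19 / 49572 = 0.00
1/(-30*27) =-1/810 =-0.00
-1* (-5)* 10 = 50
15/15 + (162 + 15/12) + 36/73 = 48105/292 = 164.74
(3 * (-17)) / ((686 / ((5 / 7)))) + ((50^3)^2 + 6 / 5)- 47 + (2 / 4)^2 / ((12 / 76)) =2250937493622497 / 144060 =15624999955.73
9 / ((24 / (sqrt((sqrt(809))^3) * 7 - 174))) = -261 / 4 + 21 * 809^(3 / 4) / 8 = 332.94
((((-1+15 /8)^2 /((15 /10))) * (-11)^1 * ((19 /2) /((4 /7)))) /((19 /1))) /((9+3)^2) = -3773 /110592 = -0.03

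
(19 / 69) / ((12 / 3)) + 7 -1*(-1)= 2227 / 276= 8.07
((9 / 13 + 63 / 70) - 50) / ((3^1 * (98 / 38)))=-17081 / 2730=-6.26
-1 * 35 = -35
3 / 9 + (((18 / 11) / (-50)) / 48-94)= -93.67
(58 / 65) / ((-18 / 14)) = -406 / 585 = -0.69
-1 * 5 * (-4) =20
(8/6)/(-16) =-1/12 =-0.08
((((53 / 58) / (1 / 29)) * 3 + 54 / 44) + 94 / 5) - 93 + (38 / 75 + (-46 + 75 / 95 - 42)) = -1256768 / 15675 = -80.18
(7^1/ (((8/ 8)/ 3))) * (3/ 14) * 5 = 45/ 2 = 22.50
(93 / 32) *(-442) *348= -1788111 / 4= -447027.75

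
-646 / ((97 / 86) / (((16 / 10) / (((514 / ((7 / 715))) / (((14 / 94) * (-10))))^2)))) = -1067119648 / 1447024139211365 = -0.00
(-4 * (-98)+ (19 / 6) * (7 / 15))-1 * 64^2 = -333227 / 90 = -3702.52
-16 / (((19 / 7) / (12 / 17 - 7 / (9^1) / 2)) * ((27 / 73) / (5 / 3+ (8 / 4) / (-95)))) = -185975384 / 22369365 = -8.31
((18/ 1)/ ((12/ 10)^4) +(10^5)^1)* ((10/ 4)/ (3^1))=36003125/ 432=83340.57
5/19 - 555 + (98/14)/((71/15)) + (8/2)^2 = -724761/1349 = -537.26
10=10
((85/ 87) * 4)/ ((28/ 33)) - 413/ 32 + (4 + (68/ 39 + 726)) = 183280007/ 253344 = 723.44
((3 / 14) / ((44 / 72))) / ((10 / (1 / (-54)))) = -1 / 1540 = -0.00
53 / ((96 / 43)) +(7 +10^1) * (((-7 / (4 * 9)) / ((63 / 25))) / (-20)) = 61703 / 2592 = 23.81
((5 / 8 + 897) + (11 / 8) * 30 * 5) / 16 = 8831 / 128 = 68.99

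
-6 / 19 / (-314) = 3 / 2983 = 0.00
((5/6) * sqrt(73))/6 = 5 * sqrt(73)/36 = 1.19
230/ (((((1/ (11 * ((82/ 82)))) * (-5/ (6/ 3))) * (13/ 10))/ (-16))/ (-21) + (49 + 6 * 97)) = 3400320/ 9328691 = 0.36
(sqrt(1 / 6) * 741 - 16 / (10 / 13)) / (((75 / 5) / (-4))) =416 / 75 - 494 * sqrt(6) / 15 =-75.12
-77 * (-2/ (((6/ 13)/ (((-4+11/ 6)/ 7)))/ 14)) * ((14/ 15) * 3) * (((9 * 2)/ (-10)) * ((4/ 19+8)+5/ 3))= 102568466/ 1425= 71977.87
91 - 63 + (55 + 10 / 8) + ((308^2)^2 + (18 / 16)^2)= 575947429217 / 64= 8999178581.52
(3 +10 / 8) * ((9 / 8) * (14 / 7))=153 / 16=9.56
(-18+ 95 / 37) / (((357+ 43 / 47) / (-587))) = 15753319 / 622414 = 25.31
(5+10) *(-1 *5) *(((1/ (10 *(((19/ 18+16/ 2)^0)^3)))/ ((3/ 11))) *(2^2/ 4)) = -55/ 2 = -27.50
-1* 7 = -7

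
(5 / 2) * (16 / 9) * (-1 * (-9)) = 40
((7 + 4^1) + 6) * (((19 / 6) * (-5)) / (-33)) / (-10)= -323 / 396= -0.82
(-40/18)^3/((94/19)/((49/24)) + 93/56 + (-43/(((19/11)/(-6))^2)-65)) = 1132096000/59810872797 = 0.02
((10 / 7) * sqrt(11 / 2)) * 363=1815 * sqrt(22) / 7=1216.16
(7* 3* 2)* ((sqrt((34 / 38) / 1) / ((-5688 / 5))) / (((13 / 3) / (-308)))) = 2695* sqrt(323) / 19513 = 2.48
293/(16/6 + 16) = 879/56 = 15.70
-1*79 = -79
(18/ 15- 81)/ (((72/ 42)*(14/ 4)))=-133/ 10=-13.30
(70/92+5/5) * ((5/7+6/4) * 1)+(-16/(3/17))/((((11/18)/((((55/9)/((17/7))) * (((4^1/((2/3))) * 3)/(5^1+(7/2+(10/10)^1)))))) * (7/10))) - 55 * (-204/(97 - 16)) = -286798817/330372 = -868.11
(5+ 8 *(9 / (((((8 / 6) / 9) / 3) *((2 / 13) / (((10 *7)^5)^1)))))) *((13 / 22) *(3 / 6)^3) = 18823992790915 / 16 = 1176499549432.19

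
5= 5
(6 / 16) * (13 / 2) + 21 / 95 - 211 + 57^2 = 4621801 / 1520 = 3040.66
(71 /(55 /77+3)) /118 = 497 /3068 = 0.16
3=3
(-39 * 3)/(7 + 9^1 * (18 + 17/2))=-234/491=-0.48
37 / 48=0.77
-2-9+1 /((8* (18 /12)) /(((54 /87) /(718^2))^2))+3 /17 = -41125538320668085 /3799642127453072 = -10.82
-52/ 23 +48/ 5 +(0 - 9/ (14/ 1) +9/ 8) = 50369/ 6440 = 7.82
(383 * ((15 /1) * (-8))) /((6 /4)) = -30640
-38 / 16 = -19 / 8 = -2.38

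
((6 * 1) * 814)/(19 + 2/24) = 255.93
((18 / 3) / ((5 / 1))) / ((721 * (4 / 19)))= 57 / 7210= 0.01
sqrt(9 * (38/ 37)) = 3 * sqrt(1406)/ 37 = 3.04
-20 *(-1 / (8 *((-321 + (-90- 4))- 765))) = -1 / 472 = -0.00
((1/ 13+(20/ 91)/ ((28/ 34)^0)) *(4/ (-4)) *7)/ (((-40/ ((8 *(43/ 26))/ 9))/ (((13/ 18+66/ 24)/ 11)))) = 1075/ 44616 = 0.02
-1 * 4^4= -256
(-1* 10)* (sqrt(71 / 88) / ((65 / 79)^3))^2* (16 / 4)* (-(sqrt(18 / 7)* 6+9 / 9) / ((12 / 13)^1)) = 17259209341991 / 153158362500+51777628025973* sqrt(14) / 178684756250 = 1196.91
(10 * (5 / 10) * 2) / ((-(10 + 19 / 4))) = -40 / 59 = -0.68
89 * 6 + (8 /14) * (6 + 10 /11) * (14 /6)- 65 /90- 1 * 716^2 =-101398475 /198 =-512113.51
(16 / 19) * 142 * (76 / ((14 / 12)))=54528 / 7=7789.71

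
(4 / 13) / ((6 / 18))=12 / 13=0.92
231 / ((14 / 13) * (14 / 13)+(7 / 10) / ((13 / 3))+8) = 130130 / 5251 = 24.78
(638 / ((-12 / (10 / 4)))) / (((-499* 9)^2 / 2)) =-1595 / 121014486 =-0.00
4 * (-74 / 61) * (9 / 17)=-2664 / 1037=-2.57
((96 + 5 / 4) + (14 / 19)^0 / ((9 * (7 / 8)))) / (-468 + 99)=-24539 / 92988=-0.26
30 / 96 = 5 / 16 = 0.31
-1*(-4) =4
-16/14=-8/7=-1.14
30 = 30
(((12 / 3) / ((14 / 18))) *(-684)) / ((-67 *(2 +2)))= 6156 / 469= 13.13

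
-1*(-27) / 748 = 27 / 748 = 0.04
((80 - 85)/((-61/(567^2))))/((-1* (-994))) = 229635/8662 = 26.51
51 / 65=0.78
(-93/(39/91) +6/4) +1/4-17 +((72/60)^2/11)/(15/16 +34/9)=-173446789/746900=-232.22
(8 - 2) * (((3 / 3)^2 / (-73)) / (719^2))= -0.00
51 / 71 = 0.72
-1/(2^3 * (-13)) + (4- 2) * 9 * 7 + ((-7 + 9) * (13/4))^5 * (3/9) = 4984069/1248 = 3993.65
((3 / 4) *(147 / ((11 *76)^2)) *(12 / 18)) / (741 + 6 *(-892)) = -49 / 2148406304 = -0.00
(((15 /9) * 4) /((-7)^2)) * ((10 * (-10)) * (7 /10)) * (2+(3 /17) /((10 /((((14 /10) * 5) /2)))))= -7010 /357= -19.64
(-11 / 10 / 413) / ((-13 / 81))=891 / 53690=0.02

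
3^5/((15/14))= 1134/5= 226.80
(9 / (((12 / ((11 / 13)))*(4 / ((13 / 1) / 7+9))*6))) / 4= 209 / 2912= 0.07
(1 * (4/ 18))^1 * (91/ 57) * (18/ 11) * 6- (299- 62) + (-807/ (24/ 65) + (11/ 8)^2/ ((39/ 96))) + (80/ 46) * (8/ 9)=-10856675443/ 4499352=-2412.94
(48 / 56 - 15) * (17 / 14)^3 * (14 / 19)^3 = -486387 / 48013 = -10.13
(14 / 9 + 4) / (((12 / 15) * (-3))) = -125 / 54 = -2.31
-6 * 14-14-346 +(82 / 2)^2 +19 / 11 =13626 / 11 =1238.73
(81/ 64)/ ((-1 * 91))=-81/ 5824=-0.01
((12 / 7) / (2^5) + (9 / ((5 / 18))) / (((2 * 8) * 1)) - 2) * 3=33 / 140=0.24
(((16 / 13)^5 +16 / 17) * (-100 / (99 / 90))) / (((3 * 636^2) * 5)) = -11003000 / 195033900919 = -0.00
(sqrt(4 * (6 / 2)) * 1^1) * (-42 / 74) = -42 * sqrt(3) / 37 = -1.97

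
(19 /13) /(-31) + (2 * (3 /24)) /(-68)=-5571 /109616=-0.05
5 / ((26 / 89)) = 445 / 26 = 17.12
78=78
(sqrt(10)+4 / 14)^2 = 4*sqrt(10) / 7+494 / 49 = 11.89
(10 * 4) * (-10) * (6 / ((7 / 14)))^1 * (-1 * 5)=24000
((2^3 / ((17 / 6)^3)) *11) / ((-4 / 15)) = -71280 / 4913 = -14.51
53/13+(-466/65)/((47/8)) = 8727/3055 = 2.86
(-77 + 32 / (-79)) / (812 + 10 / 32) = -97840 / 1026763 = -0.10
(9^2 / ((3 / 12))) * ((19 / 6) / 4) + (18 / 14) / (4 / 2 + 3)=17973 / 70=256.76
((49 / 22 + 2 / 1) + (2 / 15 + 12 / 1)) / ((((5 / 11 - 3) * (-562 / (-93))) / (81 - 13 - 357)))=48369641 / 157360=307.38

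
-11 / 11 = -1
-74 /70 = -37 /35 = -1.06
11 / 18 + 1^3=29 / 18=1.61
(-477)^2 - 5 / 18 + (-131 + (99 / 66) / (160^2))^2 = 5772954466611281 / 23592960000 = 244689.71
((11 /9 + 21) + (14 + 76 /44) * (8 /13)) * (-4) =-164224 /1287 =-127.60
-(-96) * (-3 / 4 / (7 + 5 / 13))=-39 / 4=-9.75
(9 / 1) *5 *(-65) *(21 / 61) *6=-368550 / 61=-6041.80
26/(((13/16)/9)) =288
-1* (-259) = 259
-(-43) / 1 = 43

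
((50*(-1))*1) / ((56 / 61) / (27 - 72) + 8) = -68625 / 10952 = -6.27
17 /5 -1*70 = -333 /5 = -66.60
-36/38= -0.95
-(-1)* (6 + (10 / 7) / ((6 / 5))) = 151 / 21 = 7.19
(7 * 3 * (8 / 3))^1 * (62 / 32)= 108.50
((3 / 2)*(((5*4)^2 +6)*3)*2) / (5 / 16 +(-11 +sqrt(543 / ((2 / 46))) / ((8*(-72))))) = -4318852608 / 12627949 +701568*sqrt(12489) / 12627949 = -335.80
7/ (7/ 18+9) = 126/ 169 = 0.75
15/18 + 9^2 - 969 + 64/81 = -143593/162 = -886.38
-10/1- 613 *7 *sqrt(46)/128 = -4291 *sqrt(46)/128- 10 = -237.37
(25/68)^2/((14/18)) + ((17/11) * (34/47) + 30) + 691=12087015405/16734256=722.29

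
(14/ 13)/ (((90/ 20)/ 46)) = 1288/ 117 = 11.01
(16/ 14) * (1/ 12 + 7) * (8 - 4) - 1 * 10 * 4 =-160/ 21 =-7.62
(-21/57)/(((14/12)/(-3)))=18/19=0.95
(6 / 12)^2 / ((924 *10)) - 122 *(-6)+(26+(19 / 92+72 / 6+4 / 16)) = 654949703 / 850080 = 770.46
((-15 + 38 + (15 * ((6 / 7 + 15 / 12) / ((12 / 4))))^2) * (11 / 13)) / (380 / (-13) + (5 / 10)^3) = -385209 / 98882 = -3.90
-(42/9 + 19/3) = -11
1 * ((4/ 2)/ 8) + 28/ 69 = 0.66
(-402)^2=161604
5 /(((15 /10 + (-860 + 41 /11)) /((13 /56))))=-143 /105308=-0.00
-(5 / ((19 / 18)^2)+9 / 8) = -16209 / 2888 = -5.61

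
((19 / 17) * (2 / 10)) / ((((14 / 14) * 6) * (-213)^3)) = -0.00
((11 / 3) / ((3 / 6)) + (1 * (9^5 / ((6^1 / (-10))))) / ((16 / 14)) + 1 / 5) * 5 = -10332671 / 24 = -430527.96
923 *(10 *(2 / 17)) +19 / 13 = 240303 / 221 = 1087.34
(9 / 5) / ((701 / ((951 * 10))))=17118 / 701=24.42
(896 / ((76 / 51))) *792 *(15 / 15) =9047808 / 19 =476200.42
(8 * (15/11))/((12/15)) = 150/11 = 13.64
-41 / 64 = -0.64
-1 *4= -4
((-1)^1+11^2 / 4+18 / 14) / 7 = 855 / 196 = 4.36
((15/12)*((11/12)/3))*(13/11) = 65/144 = 0.45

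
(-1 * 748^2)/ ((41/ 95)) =-53152880/ 41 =-1296411.71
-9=-9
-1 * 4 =-4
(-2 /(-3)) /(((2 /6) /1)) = 2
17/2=8.50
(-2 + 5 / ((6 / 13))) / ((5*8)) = 53 / 240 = 0.22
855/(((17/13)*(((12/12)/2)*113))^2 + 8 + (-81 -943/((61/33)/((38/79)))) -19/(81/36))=25067570580/150467125511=0.17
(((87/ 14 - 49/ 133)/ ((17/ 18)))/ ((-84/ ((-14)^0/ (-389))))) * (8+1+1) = 23325/ 12313406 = 0.00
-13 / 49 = -0.27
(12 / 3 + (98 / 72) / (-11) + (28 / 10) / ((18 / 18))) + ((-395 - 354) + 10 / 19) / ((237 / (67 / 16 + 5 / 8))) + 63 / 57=-88171649 / 11887920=-7.42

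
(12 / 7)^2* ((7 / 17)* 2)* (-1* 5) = -12.10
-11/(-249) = 11/249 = 0.04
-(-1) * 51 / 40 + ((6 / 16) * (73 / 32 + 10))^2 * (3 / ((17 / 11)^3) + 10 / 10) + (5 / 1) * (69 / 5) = 87516837393 / 804945920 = 108.72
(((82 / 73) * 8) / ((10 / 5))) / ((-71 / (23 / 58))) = -3772 / 150307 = -0.03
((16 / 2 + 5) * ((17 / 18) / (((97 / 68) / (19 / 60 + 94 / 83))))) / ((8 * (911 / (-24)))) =-27114269 / 660101490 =-0.04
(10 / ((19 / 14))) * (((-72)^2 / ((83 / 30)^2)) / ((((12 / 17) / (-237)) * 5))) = -43861305600 / 130891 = -335097.95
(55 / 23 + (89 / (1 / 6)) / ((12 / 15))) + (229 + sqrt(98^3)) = 41349 / 46 + 686 * sqrt(2) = 1869.04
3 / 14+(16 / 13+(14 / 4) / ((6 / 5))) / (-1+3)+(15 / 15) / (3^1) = 5725 / 2184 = 2.62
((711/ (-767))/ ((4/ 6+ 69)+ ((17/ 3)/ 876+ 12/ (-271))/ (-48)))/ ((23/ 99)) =-2406249654336/ 42013516305241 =-0.06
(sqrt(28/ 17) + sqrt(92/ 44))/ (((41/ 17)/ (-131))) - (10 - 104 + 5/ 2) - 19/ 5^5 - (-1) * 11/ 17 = -2227 * sqrt(253)/ 451 - 262 * sqrt(119)/ 41 + 9789979/ 106250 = -56.11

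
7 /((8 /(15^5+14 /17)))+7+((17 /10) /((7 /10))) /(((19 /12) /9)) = 12019017471 /18088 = 664474.65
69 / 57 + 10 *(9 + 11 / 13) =24619 / 247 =99.67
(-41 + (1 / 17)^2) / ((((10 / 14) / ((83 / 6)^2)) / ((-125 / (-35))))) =-102026090 / 2601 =-39225.72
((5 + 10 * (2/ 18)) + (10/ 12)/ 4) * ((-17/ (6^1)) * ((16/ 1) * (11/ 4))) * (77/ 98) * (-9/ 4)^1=133705/ 96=1392.76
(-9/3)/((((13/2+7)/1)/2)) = -4/9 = -0.44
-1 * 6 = -6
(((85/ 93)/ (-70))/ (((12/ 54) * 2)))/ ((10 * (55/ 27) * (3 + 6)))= -153/ 954800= -0.00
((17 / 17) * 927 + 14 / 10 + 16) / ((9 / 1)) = 1574 / 15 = 104.93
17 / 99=0.17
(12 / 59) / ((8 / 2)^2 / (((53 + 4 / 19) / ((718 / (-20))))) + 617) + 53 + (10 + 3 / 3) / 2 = 21153446721 / 361595306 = 58.50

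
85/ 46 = 1.85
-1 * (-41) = 41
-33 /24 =-11 /8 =-1.38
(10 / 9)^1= 10 / 9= 1.11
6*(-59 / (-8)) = 177 / 4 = 44.25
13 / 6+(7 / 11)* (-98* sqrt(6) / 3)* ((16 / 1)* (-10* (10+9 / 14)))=13 / 6+1168160* sqrt(6) / 33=86711.13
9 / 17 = 0.53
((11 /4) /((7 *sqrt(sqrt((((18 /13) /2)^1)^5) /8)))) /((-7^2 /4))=-286 *13^(1 /4) *sqrt(6) /9261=-0.14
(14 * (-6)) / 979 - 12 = -11832 / 979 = -12.09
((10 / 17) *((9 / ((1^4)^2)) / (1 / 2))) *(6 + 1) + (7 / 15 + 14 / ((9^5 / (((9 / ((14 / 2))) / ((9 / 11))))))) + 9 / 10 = 757740191 / 10038330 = 75.48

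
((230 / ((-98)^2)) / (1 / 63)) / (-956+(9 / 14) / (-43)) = -0.00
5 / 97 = 0.05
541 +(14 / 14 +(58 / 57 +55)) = 34087 / 57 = 598.02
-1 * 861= -861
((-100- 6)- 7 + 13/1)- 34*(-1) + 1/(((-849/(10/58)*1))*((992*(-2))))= -3223972219/48848064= -66.00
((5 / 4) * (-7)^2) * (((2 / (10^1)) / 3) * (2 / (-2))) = -4.08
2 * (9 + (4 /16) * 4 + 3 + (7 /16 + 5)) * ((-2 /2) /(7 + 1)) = -4.61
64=64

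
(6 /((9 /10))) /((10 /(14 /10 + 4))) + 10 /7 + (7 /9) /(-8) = 12427 /2520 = 4.93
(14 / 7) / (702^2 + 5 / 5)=2 / 492805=0.00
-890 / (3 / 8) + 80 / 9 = -21280 / 9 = -2364.44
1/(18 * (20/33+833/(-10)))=-55/81867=-0.00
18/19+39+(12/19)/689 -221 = -2370148/13091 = -181.05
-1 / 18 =-0.06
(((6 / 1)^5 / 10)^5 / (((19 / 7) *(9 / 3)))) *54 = 111944259117848199168 / 59375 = 1885376995669022.30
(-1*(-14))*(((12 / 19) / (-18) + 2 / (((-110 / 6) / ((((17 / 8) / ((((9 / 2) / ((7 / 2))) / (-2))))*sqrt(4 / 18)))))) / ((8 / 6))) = -7 / 19 + 833*sqrt(2) / 660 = 1.42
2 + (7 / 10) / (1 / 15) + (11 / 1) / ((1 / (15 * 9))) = 1497.50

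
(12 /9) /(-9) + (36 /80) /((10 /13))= 2359 /5400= 0.44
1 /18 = 0.06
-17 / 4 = -4.25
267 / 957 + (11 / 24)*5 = 19681 / 7656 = 2.57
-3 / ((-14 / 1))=3 / 14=0.21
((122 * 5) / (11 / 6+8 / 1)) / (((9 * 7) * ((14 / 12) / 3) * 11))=7320 / 31801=0.23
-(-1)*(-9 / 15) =-3 / 5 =-0.60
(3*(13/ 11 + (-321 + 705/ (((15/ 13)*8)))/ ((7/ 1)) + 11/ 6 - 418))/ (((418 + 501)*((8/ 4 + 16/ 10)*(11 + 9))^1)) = -831473/ 40759488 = -0.02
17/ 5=3.40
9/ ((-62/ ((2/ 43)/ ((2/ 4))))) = -18/ 1333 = -0.01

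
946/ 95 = 9.96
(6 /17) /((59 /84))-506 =-507014 /1003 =-505.50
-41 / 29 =-1.41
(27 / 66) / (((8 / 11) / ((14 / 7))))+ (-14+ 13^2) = 1249 / 8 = 156.12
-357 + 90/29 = -10263/29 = -353.90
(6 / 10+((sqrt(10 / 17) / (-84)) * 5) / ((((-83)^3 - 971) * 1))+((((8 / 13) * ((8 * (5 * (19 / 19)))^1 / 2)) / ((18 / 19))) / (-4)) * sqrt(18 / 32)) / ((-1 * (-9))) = -358 / 1755+5 * sqrt(170) / 7361085816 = -0.20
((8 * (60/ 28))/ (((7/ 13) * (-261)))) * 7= -520/ 609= -0.85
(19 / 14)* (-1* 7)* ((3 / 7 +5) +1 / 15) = -10963 / 210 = -52.20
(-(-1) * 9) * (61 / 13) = 549 / 13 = 42.23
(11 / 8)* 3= 33 / 8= 4.12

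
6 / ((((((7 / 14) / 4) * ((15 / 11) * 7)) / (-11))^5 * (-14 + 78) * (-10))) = 13279961395712 / 21271359375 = 624.31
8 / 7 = 1.14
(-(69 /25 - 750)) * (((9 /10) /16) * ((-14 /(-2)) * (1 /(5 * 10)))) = 1176903 /200000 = 5.88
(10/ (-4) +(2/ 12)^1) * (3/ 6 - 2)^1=3.50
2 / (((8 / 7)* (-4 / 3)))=-21 / 16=-1.31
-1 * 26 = -26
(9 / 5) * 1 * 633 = 5697 / 5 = 1139.40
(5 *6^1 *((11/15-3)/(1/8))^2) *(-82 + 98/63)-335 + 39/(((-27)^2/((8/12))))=-2893699409/3645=-793881.87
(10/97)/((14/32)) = 160/679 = 0.24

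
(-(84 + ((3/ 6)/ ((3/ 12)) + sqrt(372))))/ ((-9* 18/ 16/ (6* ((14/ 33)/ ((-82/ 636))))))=-2041984/ 12177 - 47488* sqrt(93)/ 12177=-205.30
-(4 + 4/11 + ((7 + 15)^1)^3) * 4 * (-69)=32340576/11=2940052.36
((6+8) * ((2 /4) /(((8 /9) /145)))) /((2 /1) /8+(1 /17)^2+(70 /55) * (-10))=-29040165 /317234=-91.54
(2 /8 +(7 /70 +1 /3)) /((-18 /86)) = -1763 /540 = -3.26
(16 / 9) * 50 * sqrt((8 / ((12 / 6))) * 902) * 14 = 22400 * sqrt(902) / 9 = 74749.58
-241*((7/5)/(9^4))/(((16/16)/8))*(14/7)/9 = -26992/295245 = -0.09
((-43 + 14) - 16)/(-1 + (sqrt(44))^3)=-3960 * sqrt(11)/85183 - 45/85183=-0.15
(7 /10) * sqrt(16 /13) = 14 * sqrt(13) /65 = 0.78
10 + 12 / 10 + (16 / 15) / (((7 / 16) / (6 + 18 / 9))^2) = 270376 / 735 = 367.86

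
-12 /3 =-4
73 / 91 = 0.80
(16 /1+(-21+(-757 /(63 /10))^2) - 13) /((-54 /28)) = -7477.10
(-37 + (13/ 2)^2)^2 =441/ 16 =27.56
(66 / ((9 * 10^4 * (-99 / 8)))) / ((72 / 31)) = -31 / 1215000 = -0.00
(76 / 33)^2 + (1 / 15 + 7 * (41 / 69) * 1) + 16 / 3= 1861414 / 125235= 14.86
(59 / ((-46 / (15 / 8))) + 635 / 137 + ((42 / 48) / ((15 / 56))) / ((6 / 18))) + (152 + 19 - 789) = -152752881 / 252080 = -605.97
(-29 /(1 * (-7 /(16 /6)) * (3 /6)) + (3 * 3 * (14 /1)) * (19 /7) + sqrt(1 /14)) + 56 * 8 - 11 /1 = sqrt(14) /14 + 16823 /21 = 801.36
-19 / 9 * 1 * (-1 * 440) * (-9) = -8360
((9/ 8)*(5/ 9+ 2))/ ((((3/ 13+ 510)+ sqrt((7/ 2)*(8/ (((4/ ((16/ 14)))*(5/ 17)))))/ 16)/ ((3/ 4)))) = 29749005/ 7039467367 - 11661*sqrt(170)/ 56315738936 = 0.00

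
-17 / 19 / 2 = -17 / 38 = -0.45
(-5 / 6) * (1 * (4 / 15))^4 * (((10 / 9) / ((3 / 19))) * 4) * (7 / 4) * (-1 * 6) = 1.25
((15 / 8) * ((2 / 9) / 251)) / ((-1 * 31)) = -5 / 93372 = -0.00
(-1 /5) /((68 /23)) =-23 /340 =-0.07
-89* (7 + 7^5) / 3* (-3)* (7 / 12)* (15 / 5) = 5237561 / 2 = 2618780.50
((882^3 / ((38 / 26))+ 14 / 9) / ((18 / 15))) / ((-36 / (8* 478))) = -191862243957580 / 4617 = -41555608394.54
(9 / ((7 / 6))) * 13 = 702 / 7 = 100.29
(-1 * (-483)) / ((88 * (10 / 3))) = 1.65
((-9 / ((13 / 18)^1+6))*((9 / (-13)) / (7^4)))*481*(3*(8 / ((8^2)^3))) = 80919 / 4759896064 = 0.00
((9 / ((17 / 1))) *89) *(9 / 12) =35.34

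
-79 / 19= -4.16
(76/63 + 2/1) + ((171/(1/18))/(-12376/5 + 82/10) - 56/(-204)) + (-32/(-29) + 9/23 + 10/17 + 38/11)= 7.77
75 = 75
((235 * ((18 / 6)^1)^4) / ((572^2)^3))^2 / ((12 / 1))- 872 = -4278867337507150461368270023916590733 / 4906957955856823923587465623896064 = -872.00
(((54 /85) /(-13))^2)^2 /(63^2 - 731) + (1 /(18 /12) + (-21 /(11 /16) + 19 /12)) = -3005144172665467143 /106205898478322500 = -28.30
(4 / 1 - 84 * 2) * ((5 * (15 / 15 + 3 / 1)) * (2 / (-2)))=3280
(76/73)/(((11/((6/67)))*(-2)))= -228/53801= -0.00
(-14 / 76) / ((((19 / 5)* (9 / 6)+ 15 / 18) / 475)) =-375 / 28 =-13.39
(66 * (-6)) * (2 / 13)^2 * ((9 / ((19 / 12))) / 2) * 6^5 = -665127936 / 3211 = -207140.43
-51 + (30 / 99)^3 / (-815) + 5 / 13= -3854389598 / 76150503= -50.62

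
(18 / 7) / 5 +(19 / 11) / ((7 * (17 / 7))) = 0.62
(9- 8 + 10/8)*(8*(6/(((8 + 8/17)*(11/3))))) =3.48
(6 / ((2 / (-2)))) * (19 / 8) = -57 / 4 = -14.25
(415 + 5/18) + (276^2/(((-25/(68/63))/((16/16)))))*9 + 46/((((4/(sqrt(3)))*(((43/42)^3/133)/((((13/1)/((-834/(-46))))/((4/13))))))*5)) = -91931299/3150 + 36705457971*sqrt(3)/55257365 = -28034.00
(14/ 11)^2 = 196/ 121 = 1.62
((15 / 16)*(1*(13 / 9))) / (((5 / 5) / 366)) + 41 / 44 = 43697 / 88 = 496.56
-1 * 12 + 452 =440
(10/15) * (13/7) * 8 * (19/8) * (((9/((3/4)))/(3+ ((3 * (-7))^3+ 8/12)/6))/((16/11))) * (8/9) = -21736/194089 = -0.11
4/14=2/7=0.29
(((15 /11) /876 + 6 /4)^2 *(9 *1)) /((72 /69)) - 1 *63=-3594708075 /82535552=-43.55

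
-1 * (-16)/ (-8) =-2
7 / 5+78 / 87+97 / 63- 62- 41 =-905861 / 9135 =-99.16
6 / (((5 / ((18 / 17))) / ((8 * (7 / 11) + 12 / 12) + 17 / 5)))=56376 / 4675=12.06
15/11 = 1.36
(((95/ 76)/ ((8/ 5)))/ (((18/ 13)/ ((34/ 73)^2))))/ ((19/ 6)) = 93925/ 2430024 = 0.04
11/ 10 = 1.10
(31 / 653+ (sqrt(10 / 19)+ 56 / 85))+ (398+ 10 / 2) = sqrt(190) / 19+ 22407718 / 55505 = 404.43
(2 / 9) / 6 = 1 / 27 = 0.04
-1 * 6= -6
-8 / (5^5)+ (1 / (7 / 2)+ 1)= 28069 / 21875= 1.28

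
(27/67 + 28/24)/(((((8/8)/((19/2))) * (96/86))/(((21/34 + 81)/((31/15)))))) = 2384312375/4519552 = 527.56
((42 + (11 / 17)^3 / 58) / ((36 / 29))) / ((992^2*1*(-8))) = -11969399 / 2784790904832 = -0.00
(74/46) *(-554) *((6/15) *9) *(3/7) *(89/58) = -49256694/23345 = -2109.95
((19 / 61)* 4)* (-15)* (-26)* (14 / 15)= 27664 / 61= 453.51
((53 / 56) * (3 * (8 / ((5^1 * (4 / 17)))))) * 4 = 2703 / 35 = 77.23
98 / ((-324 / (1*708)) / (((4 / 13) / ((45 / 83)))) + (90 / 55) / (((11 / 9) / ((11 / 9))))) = 21115864 / 178839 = 118.07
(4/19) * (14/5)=56/95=0.59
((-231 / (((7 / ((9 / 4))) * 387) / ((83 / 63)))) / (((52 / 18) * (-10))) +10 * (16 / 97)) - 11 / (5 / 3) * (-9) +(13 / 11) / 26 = 61.10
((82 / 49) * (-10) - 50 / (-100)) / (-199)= 0.08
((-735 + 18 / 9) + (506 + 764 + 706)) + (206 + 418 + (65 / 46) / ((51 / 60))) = 730647 / 391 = 1868.66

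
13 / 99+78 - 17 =6052 / 99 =61.13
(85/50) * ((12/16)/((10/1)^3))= 51/40000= 0.00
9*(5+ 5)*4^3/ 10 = 576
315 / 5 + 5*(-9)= 18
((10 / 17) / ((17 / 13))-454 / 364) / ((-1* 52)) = 41943 / 2735096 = 0.02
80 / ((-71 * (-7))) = 0.16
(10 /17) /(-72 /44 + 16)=55 /1343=0.04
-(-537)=537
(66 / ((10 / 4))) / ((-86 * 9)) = -22 / 645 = -0.03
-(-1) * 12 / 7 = 12 / 7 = 1.71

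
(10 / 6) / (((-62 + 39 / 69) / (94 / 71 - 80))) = 214130 / 100323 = 2.13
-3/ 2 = -1.50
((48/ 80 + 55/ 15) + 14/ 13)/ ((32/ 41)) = 21361/ 3120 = 6.85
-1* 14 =-14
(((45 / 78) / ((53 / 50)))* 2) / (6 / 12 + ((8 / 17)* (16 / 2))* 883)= 25500 / 77885249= 0.00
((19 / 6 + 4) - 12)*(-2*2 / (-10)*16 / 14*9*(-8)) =5568 / 35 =159.09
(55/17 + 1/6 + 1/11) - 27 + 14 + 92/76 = -8.30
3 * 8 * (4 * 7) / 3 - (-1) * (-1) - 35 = 188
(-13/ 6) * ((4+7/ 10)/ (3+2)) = -611/ 300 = -2.04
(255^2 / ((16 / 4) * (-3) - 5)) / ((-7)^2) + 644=27731 / 49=565.94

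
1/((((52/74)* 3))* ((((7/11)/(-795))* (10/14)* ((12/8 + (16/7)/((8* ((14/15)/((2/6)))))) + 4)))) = -1056979/7137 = -148.10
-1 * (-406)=406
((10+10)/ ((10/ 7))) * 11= 154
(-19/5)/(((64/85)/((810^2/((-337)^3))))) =52980075/612364048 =0.09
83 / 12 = 6.92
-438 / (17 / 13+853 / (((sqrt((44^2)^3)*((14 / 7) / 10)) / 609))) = -485037696 / 35214133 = -13.77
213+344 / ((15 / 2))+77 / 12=15917 / 60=265.28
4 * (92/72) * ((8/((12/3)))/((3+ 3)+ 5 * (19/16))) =1472/1719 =0.86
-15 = -15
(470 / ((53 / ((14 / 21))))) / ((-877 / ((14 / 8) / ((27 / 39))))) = -21385 / 1254987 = -0.02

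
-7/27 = -0.26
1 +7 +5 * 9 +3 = 56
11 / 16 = 0.69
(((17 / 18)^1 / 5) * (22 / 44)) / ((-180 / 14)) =-119 / 16200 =-0.01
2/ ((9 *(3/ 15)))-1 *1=1/ 9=0.11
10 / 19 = 0.53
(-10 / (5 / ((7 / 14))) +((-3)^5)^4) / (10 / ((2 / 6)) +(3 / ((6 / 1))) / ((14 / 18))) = 4437725600 / 39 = 113787835.90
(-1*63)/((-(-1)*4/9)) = -567/4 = -141.75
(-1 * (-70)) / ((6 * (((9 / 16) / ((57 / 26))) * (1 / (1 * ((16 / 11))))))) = 85120 / 1287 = 66.14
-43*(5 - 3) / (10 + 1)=-86 / 11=-7.82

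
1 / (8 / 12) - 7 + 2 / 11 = -117 / 22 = -5.32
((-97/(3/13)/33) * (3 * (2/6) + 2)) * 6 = -229.27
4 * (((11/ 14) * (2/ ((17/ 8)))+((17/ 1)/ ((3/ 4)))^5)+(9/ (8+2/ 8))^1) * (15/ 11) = 38063992454800/ 1166319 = 32636004.78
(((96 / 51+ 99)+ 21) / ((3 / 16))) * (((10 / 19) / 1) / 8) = 42.77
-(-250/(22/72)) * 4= 3272.73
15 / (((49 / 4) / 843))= 50580 / 49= 1032.24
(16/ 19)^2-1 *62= -22126/ 361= -61.29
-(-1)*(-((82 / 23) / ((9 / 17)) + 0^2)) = -6.73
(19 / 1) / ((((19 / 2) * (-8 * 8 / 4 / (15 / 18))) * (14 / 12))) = -5 / 56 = -0.09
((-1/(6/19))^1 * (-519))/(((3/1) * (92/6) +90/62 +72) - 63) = 101897/3500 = 29.11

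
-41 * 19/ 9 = -779/ 9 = -86.56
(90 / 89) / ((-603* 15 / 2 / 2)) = -8 / 17889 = -0.00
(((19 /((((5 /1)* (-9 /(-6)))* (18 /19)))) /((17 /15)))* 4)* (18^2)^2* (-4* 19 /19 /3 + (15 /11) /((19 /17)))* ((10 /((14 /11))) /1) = -104898240 /119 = -881497.82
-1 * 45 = -45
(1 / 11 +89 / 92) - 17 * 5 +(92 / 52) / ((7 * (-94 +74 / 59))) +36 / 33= -10438039681 / 125981856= -82.85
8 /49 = 0.16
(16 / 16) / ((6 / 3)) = 1 / 2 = 0.50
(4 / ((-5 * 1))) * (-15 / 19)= 12 / 19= 0.63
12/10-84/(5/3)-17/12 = -3037/60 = -50.62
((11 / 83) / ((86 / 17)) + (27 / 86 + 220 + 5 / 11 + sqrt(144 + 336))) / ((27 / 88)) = 352 *sqrt(30) / 27 + 7705048 / 10707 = 791.03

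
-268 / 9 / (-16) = 67 / 36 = 1.86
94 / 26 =47 / 13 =3.62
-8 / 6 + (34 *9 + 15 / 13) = 305.82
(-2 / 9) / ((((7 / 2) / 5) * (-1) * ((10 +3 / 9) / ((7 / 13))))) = 20 / 1209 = 0.02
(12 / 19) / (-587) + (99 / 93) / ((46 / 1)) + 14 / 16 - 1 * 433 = -27488967925 / 63616712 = -432.10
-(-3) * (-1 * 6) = -18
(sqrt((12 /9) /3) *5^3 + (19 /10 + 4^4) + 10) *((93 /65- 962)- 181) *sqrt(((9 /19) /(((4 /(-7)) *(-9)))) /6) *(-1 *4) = 130311079 *sqrt(798) /18525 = 198712.22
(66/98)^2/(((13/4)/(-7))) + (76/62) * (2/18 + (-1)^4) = 0.39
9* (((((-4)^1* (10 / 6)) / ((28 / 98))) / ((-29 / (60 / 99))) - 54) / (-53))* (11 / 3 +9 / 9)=2150876 / 50721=42.41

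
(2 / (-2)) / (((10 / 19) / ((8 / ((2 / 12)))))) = -456 / 5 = -91.20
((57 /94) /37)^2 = 3249 /12096484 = 0.00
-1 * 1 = -1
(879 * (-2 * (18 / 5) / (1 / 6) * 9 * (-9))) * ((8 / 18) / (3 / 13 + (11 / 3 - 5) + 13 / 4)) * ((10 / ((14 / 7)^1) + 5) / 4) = 533138112 / 335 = 1591457.05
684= 684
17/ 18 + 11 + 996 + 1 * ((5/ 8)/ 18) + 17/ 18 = 145285/ 144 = 1008.92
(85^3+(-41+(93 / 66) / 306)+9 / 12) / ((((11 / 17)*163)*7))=1033504642 / 1242549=831.76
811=811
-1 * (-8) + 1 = 9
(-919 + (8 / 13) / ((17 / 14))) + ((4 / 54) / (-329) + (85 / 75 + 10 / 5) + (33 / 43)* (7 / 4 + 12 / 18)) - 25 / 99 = -913.76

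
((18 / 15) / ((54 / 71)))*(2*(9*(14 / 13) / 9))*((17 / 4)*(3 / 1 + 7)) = 16898 / 117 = 144.43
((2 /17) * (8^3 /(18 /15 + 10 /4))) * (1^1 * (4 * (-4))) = -163840 /629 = -260.48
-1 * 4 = -4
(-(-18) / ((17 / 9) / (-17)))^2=26244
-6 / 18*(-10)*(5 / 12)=25 / 18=1.39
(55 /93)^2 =3025 /8649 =0.35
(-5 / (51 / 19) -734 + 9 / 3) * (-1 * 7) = 261632 / 51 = 5130.04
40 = 40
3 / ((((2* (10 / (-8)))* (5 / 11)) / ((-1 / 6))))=11 / 25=0.44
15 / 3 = 5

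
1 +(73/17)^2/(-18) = -127/5202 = -0.02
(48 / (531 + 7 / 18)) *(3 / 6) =432 / 9565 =0.05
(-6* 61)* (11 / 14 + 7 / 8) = -17019 / 28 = -607.82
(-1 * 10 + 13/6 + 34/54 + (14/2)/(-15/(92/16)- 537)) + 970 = 10242089/10638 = 962.78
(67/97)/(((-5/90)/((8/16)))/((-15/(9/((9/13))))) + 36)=0.02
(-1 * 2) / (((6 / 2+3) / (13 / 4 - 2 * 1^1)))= -5 / 12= -0.42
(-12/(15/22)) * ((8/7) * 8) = -5632/35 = -160.91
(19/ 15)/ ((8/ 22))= 209/ 60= 3.48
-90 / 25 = -18 / 5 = -3.60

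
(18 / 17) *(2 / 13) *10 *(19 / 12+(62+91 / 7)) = 124.75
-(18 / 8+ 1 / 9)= -85 / 36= -2.36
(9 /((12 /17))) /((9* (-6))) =-17 /72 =-0.24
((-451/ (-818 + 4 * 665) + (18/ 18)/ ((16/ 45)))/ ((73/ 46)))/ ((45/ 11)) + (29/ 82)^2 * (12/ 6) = 26269542781/ 40686722280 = 0.65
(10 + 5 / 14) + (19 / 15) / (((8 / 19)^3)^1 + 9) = 10.50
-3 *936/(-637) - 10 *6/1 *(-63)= 185436/49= 3784.41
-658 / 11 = -59.82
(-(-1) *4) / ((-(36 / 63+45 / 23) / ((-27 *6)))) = 104328 / 407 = 256.33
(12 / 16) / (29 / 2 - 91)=-1 / 102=-0.01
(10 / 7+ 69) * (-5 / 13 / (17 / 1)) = -145 / 91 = -1.59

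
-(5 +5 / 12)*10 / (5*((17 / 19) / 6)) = -1235 / 17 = -72.65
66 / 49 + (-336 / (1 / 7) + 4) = -114986 / 49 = -2346.65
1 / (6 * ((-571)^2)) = 1 / 1956246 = 0.00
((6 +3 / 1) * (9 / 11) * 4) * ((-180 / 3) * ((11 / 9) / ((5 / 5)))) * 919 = -1985040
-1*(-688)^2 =-473344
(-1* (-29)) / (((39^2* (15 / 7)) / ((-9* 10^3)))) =-40600 / 507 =-80.08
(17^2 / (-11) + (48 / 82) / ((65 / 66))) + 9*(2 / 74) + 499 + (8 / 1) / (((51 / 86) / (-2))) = 24703895393 / 55317405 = 446.58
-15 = -15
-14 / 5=-2.80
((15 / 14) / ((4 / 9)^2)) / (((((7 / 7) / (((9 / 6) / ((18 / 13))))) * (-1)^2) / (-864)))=-5076.96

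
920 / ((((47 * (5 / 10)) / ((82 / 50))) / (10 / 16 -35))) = -103730 / 47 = -2207.02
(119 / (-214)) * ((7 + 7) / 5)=-833 / 535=-1.56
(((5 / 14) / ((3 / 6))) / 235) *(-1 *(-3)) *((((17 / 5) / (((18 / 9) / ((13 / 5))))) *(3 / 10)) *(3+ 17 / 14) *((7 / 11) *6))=352053 / 1809500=0.19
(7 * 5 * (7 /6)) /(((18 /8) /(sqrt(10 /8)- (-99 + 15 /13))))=245 * sqrt(5) /27 + 207760 /117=1796.02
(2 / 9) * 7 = 1.56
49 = 49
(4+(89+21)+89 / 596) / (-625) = -68033 / 372500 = -0.18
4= 4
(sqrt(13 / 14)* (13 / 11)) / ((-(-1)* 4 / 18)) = 5.12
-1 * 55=-55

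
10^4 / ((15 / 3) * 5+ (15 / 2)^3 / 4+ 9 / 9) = 320000 / 4207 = 76.06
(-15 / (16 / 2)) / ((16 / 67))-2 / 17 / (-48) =-7.85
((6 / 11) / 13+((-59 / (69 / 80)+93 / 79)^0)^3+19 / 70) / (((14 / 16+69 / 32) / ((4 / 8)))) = 105176 / 485485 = 0.22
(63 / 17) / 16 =63 / 272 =0.23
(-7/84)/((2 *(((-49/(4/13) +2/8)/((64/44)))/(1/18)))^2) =-4/743337243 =-0.00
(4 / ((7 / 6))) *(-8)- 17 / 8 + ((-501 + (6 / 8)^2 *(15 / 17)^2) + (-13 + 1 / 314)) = -2759975835 / 5081776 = -543.11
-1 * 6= -6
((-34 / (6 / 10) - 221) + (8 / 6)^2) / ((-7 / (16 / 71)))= 39728 / 4473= 8.88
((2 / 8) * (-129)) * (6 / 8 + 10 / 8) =-129 / 2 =-64.50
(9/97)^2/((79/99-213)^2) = 793881/4152531026176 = 0.00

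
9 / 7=1.29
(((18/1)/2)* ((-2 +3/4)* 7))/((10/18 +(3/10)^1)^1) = -2025/22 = -92.05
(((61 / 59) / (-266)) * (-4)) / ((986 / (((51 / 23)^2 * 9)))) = 83997 / 120380827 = 0.00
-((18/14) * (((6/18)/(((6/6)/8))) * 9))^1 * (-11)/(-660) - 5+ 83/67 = -10026/2345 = -4.28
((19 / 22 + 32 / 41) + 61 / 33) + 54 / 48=49981 / 10824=4.62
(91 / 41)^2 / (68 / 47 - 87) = -389207 / 6759301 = -0.06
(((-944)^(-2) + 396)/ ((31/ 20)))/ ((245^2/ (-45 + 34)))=-0.05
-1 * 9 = -9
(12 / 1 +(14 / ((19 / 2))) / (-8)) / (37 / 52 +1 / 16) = 15.27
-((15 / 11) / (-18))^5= 3125 / 1252332576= 0.00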